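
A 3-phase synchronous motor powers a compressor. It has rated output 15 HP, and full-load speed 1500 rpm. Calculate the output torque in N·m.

P_out = 15 × 746 = 11190 W
ω = 2π × 1500/60 = 157.1 rad/s
τ = P_out/ω = 11190/157.1 = 71.2 N·m

71.2 N·m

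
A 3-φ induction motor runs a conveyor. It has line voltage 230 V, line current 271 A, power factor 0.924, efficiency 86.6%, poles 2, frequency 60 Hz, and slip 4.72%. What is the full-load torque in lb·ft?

177 lb·ft

P_in = √3·V·I·cosφ = 1.732 × 230 × 271 × 0.924 = 99751 W
P_out = η·P_in = 0.866 × 99751 = 86384 W
n_s = 120×60/2 = 3600 rpm; n = 3600×(1−0.0472) = 3430 rpm
ω = 2π×3430/60 = 359.2 rad/s
τ = P_out/ω = 86384/359.2 = 240.5 N·m
In lb·ft: 240.5/1.356 = 177 lb·ft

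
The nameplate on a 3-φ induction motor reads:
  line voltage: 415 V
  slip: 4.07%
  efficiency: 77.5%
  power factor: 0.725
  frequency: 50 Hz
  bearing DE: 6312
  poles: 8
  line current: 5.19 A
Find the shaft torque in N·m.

P_in = √3·V·I·cosφ = 1.732 × 415 × 5.19 × 0.725 = 2705 W
P_out = η·P_in = 0.775 × 2705 = 2096 W
n_s = 120×50/8 = 750 rpm; n = 750×(1−0.0407) = 719 rpm
ω = 2π×719/60 = 75.29 rad/s
τ = P_out/ω = 2096/75.29 = 27.8 N·m

27.8 N·m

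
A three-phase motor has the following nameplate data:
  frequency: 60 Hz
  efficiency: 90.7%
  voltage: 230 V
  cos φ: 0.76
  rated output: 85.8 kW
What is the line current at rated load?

P_out = 85.8 kW = 85800 W
P_in = P_out / η = 85800 / 0.907 = 94598 W
I_L = P_in / (√3·V_L·cosφ) = 94598 / (1.732 × 230 × 0.76) = 312 A

312 A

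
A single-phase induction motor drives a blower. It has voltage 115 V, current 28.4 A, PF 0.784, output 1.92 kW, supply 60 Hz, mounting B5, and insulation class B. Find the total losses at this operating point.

P_in = V·I·cosφ = 115×28.4×0.784 = 2561 W
P_out = 1920 W
Losses = P_in − P_out = 2561 − 1920 = 641 W

641 W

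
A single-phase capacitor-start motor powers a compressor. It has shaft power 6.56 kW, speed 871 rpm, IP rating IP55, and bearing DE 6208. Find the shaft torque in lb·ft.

ω = 2π × 871/60 = 91.21 rad/s
τ = P/ω = 6560/91.21 = 71.92 N·m
In lb·ft: 71.92/1.356 = 53 lb·ft

53 lb·ft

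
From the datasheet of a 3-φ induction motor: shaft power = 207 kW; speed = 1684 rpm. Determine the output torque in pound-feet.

866 lb·ft

ω = 2π × 1684/60 = 176.3 rad/s
τ = P/ω = 207000/176.3 = 1174 N·m
In lb·ft: 1174/1.356 = 866 lb·ft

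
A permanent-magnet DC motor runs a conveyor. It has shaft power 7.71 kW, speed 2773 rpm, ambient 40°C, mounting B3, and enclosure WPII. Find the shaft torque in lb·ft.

19.6 lb·ft

ω = 2π × 2773/60 = 290.4 rad/s
τ = P/ω = 7710/290.4 = 26.55 N·m
In lb·ft: 26.55/1.356 = 19.6 lb·ft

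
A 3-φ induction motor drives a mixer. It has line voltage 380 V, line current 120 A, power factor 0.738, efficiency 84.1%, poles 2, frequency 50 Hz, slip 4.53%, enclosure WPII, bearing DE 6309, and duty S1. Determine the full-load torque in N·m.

163 N·m

P_in = √3·V·I·cosφ = 1.732 × 380 × 120 × 0.738 = 58287 W
P_out = η·P_in = 0.841 × 58287 = 49019 W
n_s = 120×50/2 = 3000 rpm; n = 3000×(1−0.0453) = 2864 rpm
ω = 2π×2864/60 = 299.9 rad/s
τ = P_out/ω = 49019/299.9 = 163 N·m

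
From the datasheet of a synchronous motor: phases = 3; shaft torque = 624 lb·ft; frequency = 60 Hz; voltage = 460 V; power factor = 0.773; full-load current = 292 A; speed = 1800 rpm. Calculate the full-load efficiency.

88.7 %

τ = 624 lb·ft × 1.356 = 846.1 N·m
ω = 2π × 1800/60 = 188.5 rad/s; P_out = τω = 846.1 × 188.5 = 159490 W
P_in = √3·V_L·I_L·cosφ = 1.732 × 460 × 292 × 0.773 = 179832 W
η = P_out / P_in = 159490 / 179832 = 0.887 = 88.7%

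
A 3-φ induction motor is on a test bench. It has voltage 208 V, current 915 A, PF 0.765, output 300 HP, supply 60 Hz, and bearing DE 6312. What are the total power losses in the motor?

P_in = √3·V·I·cosφ = 1.732×208×915×0.765 = 252170 W
P_out = 300×746 = 223800 W
Losses = P_in − P_out = 252170 − 223800 = 28370 W

28.4 kW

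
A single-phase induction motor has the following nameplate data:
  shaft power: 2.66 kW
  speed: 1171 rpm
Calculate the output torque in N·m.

21.7 N·m

ω = 2π × 1171/60 = 122.6 rad/s
τ = P/ω = 2660/122.6 = 21.7 N·m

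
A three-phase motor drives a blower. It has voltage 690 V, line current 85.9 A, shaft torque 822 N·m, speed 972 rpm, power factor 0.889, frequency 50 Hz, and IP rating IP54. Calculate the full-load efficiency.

91.7 %

ω = 2π × 972/60 = 101.8 rad/s; P_out = τω = 822 × 101.8 = 83680 W
P_in = √3·V_L·I_L·cosφ = 1.732 × 690 × 85.9 × 0.889 = 91262 W
η = P_out / P_in = 83680 / 91262 = 0.917 = 91.7%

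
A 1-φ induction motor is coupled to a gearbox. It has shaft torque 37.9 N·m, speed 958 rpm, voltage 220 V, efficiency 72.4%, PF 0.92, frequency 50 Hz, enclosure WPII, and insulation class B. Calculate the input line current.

ω = 2π×958/60 = 100.3 rad/s; P_out = τω = 37.9 × 100.3 = 3801 W
P_in = P_out / η = 3801 / 0.724 = 5250 W
I = P_in / (V·cosφ) = 5250 / (220 × 0.92) = 25.9 A

25.9 A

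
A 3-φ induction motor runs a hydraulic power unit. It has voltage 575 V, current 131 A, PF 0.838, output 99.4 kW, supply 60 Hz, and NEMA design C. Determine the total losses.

P_in = √3·V·I·cosφ = 1.732×575×131×0.838 = 109328 W
P_out = 99400 W
Losses = P_in − P_out = 109328 − 99400 = 9928 W

9930 W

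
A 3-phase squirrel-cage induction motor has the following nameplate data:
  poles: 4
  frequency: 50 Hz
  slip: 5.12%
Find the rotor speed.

1423 rpm

n_s = 120f/p = 120×50/4 = 1500 rpm
n = n_s(1 − s) = 1500 × (1 − 0.0512) = 1423 rpm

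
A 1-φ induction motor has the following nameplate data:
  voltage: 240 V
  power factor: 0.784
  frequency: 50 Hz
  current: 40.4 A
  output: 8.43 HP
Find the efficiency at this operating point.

82.7 %

P_out = 8.43 × 746 = 6289 W
P_in = V·I·cosφ = 240 × 40.4 × 0.784 = 7602 W
η = P_out / P_in = 6289 / 7602 = 0.827 = 82.7%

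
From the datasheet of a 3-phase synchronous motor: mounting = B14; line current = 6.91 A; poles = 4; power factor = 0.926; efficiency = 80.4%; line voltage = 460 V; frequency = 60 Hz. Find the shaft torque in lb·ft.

P_in = √3·V·I·cosφ = 1.732 × 460 × 6.91 × 0.926 = 5098 W
P_out = η·P_in = 0.804 × 5098 = 4099 W
n = n_s = 120×60/4 = 1800 rpm (synchronous)
ω = 2π×1800/60 = 188.5 rad/s
τ = P_out/ω = 4099/188.5 = 21.75 N·m
In lb·ft: 21.75/1.356 = 16 lb·ft

16 lb·ft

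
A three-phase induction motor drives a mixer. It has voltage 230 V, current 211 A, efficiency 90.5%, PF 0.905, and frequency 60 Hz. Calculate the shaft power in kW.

P_in = √3·V·I·cosφ = 1.732 × 230 × 211 × 0.905 = 76069 W
P_out = η·P_in = 0.905 × 76069 = 68842 W

68.8 kW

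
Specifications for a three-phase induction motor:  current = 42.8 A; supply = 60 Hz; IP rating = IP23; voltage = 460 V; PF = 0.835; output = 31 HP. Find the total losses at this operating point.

P_in = √3·V·I·cosφ = 1.732×460×42.8×0.835 = 28473 W
P_out = 31×746 = 23126 W
Losses = P_in − P_out = 28473 − 23126 = 5347 W

5350 W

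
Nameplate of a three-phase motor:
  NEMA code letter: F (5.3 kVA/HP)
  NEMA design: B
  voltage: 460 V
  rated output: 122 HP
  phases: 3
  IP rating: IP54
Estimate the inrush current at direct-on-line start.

812 A

S_LR = 5.3 × 122 = 646.6 kVA
I_LR = S_LR/(√3·V_L) = 646600/(1.732×460) = 812 A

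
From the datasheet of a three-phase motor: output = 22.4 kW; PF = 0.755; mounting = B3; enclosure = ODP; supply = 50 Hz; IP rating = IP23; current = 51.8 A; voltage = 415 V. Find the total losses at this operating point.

5.71 kW

P_in = √3·V·I·cosφ = 1.732×415×51.8×0.755 = 28111 W
P_out = 22400 W
Losses = P_in − P_out = 28111 − 22400 = 5711 W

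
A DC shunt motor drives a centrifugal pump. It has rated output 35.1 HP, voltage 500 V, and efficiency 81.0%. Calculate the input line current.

64.7 A

P_out = 35.1 × 746 = 26185 W
P_in = P_out / η = 26185 / 0.810 = 32327 W
I = P_in / V = 32327 / 500 = 64.7 A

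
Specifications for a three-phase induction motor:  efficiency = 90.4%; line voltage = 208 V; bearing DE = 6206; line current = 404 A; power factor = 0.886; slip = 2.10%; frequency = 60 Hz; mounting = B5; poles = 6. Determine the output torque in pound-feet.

699 lb·ft

P_in = √3·V·I·cosφ = 1.732 × 208 × 404 × 0.886 = 128951 W
P_out = η·P_in = 0.904 × 128951 = 116572 W
n_s = 120×60/6 = 1200 rpm; n = 1200×(1−0.021) = 1175 rpm
ω = 2π×1175/60 = 123 rad/s
τ = P_out/ω = 116572/123 = 947.7 N·m
In lb·ft: 947.7/1.356 = 699 lb·ft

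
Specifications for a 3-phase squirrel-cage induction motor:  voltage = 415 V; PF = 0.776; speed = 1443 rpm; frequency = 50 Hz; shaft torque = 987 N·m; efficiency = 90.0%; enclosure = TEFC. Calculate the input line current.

ω = 2π×1443/60 = 151.1 rad/s; P_out = τω = 987 × 151.1 = 149136 W
P_in = P_out / η = 149136 / 0.900 = 165707 W
I_L = P_in / (√3·V_L·cosφ) = 165707 / (1.732 × 415 × 0.776) = 297 A

297 A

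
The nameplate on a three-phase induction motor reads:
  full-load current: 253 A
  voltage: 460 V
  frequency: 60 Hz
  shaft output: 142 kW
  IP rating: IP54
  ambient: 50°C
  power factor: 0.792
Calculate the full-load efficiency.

P_out = 142 kW = 142000 W
P_in = √3·V_L·I_L·cosφ = 1.732 × 460 × 253 × 0.792 = 159644 W
η = P_out / P_in = 142000 / 159644 = 0.889 = 88.9%

88.9 %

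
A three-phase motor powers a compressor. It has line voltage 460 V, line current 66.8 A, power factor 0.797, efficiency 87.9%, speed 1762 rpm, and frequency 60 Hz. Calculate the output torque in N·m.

P_in = √3·V·I·cosφ = 1.732 × 460 × 66.8 × 0.797 = 42417 W
P_out = η·P_in = 0.879 × 42417 = 37285 W
n = 1762 rpm
ω = 2π×1762/60 = 184.5 rad/s
τ = P_out/ω = 37285/184.5 = 202 N·m

202 N·m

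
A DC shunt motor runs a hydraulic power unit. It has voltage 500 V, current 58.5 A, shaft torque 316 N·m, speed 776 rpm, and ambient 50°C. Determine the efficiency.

ω = 2π × 776/60 = 81.26 rad/s; P_out = τω = 316 × 81.26 = 25678 W
P_in = V·I = 500 × 58.5 = 29250 W
η = P_out / P_in = 25678 / 29250 = 0.878 = 87.8%

87.8 %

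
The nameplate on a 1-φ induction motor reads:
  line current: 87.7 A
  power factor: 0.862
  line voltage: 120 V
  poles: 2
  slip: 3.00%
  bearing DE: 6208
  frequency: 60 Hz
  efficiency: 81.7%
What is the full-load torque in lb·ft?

P_in = V·I·cosφ = 120 × 87.7 × 0.862 = 9072 W
P_out = η·P_in = 0.817 × 9072 = 7412 W
n_s = 120×60/2 = 3600 rpm; n = 3600×(1−0.03) = 3492 rpm
ω = 2π×3492/60 = 365.7 rad/s
τ = P_out/ω = 7412/365.7 = 20.27 N·m
In lb·ft: 20.27/1.356 = 14.9 lb·ft

14.9 lb·ft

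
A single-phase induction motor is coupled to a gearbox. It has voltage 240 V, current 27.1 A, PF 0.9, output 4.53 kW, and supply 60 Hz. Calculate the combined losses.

1320 W

P_in = V·I·cosφ = 240×27.1×0.9 = 5854 W
P_out = 4530 W
Losses = P_in − P_out = 5854 − 4530 = 1324 W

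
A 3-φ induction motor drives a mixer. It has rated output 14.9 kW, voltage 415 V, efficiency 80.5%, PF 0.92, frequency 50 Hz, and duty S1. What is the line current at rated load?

28 A

P_out = 14.9 kW = 14900 W
P_in = P_out / η = 14900 / 0.805 = 18509 W
I_L = P_in / (√3·V_L·cosφ) = 18509 / (1.732 × 415 × 0.92) = 28 A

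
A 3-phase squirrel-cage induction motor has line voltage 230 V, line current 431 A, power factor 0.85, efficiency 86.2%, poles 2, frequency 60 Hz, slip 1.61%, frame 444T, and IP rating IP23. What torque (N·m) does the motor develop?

339 N·m

P_in = √3·V·I·cosφ = 1.732 × 230 × 431 × 0.85 = 145939 W
P_out = η·P_in = 0.862 × 145939 = 125799 W
n_s = 120×60/2 = 3600 rpm; n = 3600×(1−0.0161) = 3542 rpm
ω = 2π×3542/60 = 370.9 rad/s
τ = P_out/ω = 125799/370.9 = 339 N·m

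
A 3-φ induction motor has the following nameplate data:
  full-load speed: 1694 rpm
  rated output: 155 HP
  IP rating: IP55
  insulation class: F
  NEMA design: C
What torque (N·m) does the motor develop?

P_out = 155 × 746 = 115630 W
ω = 2π × 1694/60 = 177.4 rad/s
τ = P_out/ω = 115630/177.4 = 652 N·m

652 N·m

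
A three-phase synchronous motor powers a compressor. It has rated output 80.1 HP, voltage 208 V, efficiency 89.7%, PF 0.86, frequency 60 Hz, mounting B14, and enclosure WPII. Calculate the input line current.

215 A

P_out = 80.1 × 746 = 59755 W
P_in = P_out / η = 59755 / 0.897 = 66616 W
I_L = P_in / (√3·V_L·cosφ) = 66616 / (1.732 × 208 × 0.86) = 215 A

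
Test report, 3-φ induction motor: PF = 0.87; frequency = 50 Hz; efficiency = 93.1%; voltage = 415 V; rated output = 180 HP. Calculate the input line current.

P_out = 180 × 746 = 134280 W
P_in = P_out / η = 134280 / 0.931 = 144232 W
I_L = P_in / (√3·V_L·cosφ) = 144232 / (1.732 × 415 × 0.87) = 231 A

231 A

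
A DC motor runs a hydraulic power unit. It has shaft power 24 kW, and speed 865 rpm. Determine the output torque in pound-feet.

ω = 2π × 865/60 = 90.58 rad/s
τ = P/ω = 24000/90.58 = 265 N·m
In lb·ft: 265/1.356 = 195 lb·ft

195 lb·ft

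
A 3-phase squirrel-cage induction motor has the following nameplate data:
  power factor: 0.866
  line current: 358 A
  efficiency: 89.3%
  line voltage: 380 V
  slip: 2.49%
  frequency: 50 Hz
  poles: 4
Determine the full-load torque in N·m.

P_in = √3·V·I·cosφ = 1.732 × 380 × 358 × 0.866 = 204048 W
P_out = η·P_in = 0.893 × 204048 = 182215 W
n_s = 120×50/4 = 1500 rpm; n = 1500×(1−0.0249) = 1463 rpm
ω = 2π×1463/60 = 153.2 rad/s
τ = P_out/ω = 182215/153.2 = 1190 N·m

1190 N·m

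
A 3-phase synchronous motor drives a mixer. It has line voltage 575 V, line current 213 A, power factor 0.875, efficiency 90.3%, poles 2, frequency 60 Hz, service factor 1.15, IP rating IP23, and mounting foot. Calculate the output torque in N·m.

P_in = √3·V·I·cosφ = 1.732 × 575 × 213 × 0.875 = 185611 W
P_out = η·P_in = 0.903 × 185611 = 167607 W
n = n_s = 120×60/2 = 3600 rpm (synchronous)
ω = 2π×3600/60 = 377 rad/s
τ = P_out/ω = 167607/377 = 445 N·m

445 N·m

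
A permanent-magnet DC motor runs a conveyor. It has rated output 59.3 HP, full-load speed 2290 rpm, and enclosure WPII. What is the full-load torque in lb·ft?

136 lb·ft

P_out = 59.3 × 746 = 44238 W
ω = 2π × 2290/60 = 239.8 rad/s
τ = P_out/ω = 44238/239.8 = 184.5 N·m
In lb·ft: 184.5/1.356 = 136 lb·ft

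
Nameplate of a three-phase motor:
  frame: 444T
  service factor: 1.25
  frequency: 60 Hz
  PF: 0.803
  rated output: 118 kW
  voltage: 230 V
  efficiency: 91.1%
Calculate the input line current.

405 A

P_out = 118 kW = 118000 W
P_in = P_out / η = 118000 / 0.911 = 129528 W
I_L = P_in / (√3·V_L·cosφ) = 129528 / (1.732 × 230 × 0.803) = 405 A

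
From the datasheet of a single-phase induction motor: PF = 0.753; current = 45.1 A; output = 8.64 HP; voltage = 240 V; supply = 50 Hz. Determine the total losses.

1.71 kW

P_in = V·I·cosφ = 240×45.1×0.753 = 8150 W
P_out = 8.64×746 = 6445 W
Losses = P_in − P_out = 8150 − 6445 = 1705 W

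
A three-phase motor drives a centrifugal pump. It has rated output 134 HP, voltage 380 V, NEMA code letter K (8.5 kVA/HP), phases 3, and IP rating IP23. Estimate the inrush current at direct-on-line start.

S_LR = 8.5 × 134 = 1139 kVA
I_LR = S_LR/(√3·V_L) = 1139000/(1.732×380) = 1730 A

1730 A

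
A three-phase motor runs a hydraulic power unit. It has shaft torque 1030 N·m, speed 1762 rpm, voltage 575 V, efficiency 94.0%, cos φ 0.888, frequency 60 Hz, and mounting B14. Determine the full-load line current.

ω = 2π×1762/60 = 184.5 rad/s; P_out = τω = 1030 × 184.5 = 190035 W
P_in = P_out / η = 190035 / 0.940 = 202165 W
I_L = P_in / (√3·V_L·cosφ) = 202165 / (1.732 × 575 × 0.888) = 229 A

229 A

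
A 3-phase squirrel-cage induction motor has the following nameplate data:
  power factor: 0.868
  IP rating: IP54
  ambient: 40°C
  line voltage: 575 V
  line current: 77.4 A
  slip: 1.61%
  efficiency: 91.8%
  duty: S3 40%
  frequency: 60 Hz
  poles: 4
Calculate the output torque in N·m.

331 N·m

P_in = √3·V·I·cosφ = 1.732 × 575 × 77.4 × 0.868 = 66908 W
P_out = η·P_in = 0.918 × 66908 = 61422 W
n_s = 120×60/4 = 1800 rpm; n = 1800×(1−0.0161) = 1771 rpm
ω = 2π×1771/60 = 185.5 rad/s
τ = P_out/ω = 61422/185.5 = 331 N·m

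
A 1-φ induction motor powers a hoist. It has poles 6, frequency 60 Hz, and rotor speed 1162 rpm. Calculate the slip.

3.17 %

n_s = 120f/p = 120×60/6 = 1200 rpm
s = (n_s − n)/n_s = (1200 − 1162)/1200 = 0.0317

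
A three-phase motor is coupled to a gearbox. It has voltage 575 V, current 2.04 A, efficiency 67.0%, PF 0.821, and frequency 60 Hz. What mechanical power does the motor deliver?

P_in = √3·V·I·cosφ = 1.732 × 575 × 2.04 × 0.821 = 1668 W
P_out = η·P_in = 0.67 × 1668 = 1118 W

1.12 kW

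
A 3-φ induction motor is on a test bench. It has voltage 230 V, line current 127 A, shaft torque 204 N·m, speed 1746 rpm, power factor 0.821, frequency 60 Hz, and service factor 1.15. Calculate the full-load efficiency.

ω = 2π × 1746/60 = 182.8 rad/s; P_out = τω = 204 × 182.8 = 37291 W
P_in = √3·V_L·I_L·cosφ = 1.732 × 230 × 127 × 0.821 = 41536 W
η = P_out / P_in = 37291 / 41536 = 0.898 = 89.8%

89.8 %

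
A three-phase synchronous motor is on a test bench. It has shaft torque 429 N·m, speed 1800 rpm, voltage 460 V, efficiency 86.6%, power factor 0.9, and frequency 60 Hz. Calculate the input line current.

130 A

ω = 2π×1800/60 = 188.5 rad/s; P_out = τω = 429 × 188.5 = 80867 W
P_in = P_out / η = 80867 / 0.866 = 93380 W
I_L = P_in / (√3·V_L·cosφ) = 93380 / (1.732 × 460 × 0.9) = 130 A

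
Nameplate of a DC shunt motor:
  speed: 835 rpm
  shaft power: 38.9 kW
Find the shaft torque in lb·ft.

328 lb·ft

ω = 2π × 835/60 = 87.44 rad/s
τ = P/ω = 38900/87.44 = 444.9 N·m
In lb·ft: 444.9/1.356 = 328 lb·ft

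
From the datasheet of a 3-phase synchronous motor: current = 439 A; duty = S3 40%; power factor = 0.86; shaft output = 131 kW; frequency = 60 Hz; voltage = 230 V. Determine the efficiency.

P_out = 131 kW = 131000 W
P_in = √3·V_L·I_L·cosφ = 1.732 × 230 × 439 × 0.86 = 150397 W
η = P_out / P_in = 131000 / 150397 = 0.871 = 87.1%

87.1 %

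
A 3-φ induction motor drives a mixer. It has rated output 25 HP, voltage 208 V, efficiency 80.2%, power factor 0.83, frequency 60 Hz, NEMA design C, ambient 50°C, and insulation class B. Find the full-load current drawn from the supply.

77.8 A

P_out = 25 × 746 = 18650 W
P_in = P_out / η = 18650 / 0.802 = 23254 W
I_L = P_in / (√3·V_L·cosφ) = 23254 / (1.732 × 208 × 0.83) = 77.8 A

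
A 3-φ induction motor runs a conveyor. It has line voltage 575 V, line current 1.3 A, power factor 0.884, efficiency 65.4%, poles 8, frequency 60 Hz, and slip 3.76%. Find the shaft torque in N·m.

8.25 N·m

P_in = √3·V·I·cosφ = 1.732 × 575 × 1.3 × 0.884 = 1144 W
P_out = η·P_in = 0.654 × 1144 = 748 W
n_s = 120×60/8 = 900 rpm; n = 900×(1−0.0376) = 866 rpm
ω = 2π×866/60 = 90.69 rad/s
τ = P_out/ω = 748/90.69 = 8.25 N·m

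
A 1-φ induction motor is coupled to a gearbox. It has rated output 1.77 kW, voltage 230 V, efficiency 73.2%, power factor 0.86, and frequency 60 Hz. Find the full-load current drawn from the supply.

12.2 A

P_out = 1.77 kW = 1770 W
P_in = P_out / η = 1770 / 0.732 = 2418 W
I = P_in / (V·cosφ) = 2418 / (230 × 0.86) = 12.2 A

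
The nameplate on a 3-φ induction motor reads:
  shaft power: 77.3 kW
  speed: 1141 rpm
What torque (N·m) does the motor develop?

ω = 2π × 1141/60 = 119.5 rad/s
τ = P/ω = 77300/119.5 = 647 N·m

647 N·m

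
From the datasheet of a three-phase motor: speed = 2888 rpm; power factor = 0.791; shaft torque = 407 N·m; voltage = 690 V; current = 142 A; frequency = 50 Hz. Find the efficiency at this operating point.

ω = 2π × 2888/60 = 302.4 rad/s; P_out = τω = 407 × 302.4 = 123077 W
P_in = √3·V_L·I_L·cosφ = 1.732 × 690 × 142 × 0.791 = 134234 W
η = P_out / P_in = 123077 / 134234 = 0.917 = 91.7%

91.7 %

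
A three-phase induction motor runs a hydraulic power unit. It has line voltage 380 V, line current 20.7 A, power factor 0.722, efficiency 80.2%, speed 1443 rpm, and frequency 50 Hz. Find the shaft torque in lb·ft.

P_in = √3·V·I·cosφ = 1.732 × 380 × 20.7 × 0.722 = 9836 W
P_out = η·P_in = 0.802 × 9836 = 7888 W
n = 1443 rpm
ω = 2π×1443/60 = 151.1 rad/s
τ = P_out/ω = 7888/151.1 = 52.2 N·m
In lb·ft: 52.2/1.356 = 38.5 lb·ft

38.5 lb·ft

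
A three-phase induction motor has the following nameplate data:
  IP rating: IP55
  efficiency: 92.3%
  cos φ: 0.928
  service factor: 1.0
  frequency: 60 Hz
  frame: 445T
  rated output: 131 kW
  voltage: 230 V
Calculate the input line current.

384 A

P_out = 131 kW = 131000 W
P_in = P_out / η = 131000 / 0.923 = 141928 W
I_L = P_in / (√3·V_L·cosφ) = 141928 / (1.732 × 230 × 0.928) = 384 A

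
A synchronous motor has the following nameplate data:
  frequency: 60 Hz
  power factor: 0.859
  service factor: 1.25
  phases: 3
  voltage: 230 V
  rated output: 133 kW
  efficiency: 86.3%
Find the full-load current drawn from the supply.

450 A

P_out = 133 kW = 133000 W
P_in = P_out / η = 133000 / 0.863 = 154114 W
I_L = P_in / (√3·V_L·cosφ) = 154114 / (1.732 × 230 × 0.859) = 450 A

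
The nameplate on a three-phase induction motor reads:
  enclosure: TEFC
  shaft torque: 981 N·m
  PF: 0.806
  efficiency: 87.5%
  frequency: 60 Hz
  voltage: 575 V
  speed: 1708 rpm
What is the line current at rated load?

ω = 2π×1708/60 = 178.9 rad/s; P_out = τω = 981 × 178.9 = 175501 W
P_in = P_out / η = 175501 / 0.875 = 200573 W
I_L = P_in / (√3·V_L·cosφ) = 200573 / (1.732 × 575 × 0.806) = 250 A

250 A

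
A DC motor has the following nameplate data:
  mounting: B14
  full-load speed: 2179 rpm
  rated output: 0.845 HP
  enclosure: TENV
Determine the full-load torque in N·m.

2.76 N·m

P_out = 0.845 × 746 = 630 W
ω = 2π × 2179/60 = 228.2 rad/s
τ = P_out/ω = 630/228.2 = 2.76 N·m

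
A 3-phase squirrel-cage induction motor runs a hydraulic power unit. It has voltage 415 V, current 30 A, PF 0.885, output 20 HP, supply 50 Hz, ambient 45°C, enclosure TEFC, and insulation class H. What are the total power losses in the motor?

4160 W

P_in = √3·V·I·cosφ = 1.732×415×30×0.885 = 19084 W
P_out = 20×746 = 14920 W
Losses = P_in − P_out = 19084 − 14920 = 4164 W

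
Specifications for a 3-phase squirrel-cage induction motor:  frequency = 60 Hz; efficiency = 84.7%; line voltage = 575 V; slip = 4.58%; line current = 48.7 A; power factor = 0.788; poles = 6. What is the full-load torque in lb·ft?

P_in = √3·V·I·cosφ = 1.732 × 575 × 48.7 × 0.788 = 38218 W
P_out = η·P_in = 0.847 × 38218 = 32371 W
n_s = 120×60/6 = 1200 rpm; n = 1200×(1−0.0458) = 1145 rpm
ω = 2π×1145/60 = 119.9 rad/s
τ = P_out/ω = 32371/119.9 = 270 N·m
In lb·ft: 270/1.356 = 199 lb·ft

199 lb·ft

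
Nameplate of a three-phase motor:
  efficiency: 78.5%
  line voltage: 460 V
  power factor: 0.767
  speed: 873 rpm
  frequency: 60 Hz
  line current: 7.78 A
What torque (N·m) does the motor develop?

40.8 N·m

P_in = √3·V·I·cosφ = 1.732 × 460 × 7.78 × 0.767 = 4754 W
P_out = η·P_in = 0.785 × 4754 = 3732 W
n = 873 rpm
ω = 2π×873/60 = 91.42 rad/s
τ = P_out/ω = 3732/91.42 = 40.8 N·m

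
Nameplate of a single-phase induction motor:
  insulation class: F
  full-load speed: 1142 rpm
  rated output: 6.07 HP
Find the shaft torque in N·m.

P_out = 6.07 × 746 = 4528 W
ω = 2π × 1142/60 = 119.6 rad/s
τ = P_out/ω = 4528/119.6 = 37.9 N·m

37.9 N·m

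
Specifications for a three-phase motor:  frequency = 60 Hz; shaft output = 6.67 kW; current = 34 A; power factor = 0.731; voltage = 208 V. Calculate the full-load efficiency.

74.5 %

P_out = 6.67 kW = 6670 W
P_in = √3·V_L·I_L·cosφ = 1.732 × 208 × 34 × 0.731 = 8954 W
η = P_out / P_in = 6670 / 8954 = 0.745 = 74.5%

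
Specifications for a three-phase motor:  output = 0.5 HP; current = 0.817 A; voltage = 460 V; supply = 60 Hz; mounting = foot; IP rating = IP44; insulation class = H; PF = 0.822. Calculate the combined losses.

162 W

P_in = √3·V·I·cosφ = 1.732×460×0.817×0.822 = 535 W
P_out = 0.5×746 = 373 W
Losses = P_in − P_out = 535 − 373 = 162 W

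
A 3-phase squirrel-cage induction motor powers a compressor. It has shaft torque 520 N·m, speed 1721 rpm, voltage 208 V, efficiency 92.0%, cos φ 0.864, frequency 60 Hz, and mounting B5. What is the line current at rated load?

327 A

ω = 2π×1721/60 = 180.2 rad/s; P_out = τω = 520 × 180.2 = 93704 W
P_in = P_out / η = 93704 / 0.920 = 101852 W
I_L = P_in / (√3·V_L·cosφ) = 101852 / (1.732 × 208 × 0.864) = 327 A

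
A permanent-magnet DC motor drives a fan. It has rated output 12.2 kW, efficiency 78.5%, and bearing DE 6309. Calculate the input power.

15.5 kW

P_out = 12200 W
P_in = P_out/η = 12200/0.785 = 15541 W = 15.5 kW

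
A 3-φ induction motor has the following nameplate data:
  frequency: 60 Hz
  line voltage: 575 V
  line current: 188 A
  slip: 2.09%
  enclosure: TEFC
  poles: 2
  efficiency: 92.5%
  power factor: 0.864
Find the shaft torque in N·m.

405 N·m

P_in = √3·V·I·cosφ = 1.732 × 575 × 188 × 0.864 = 161766 W
P_out = η·P_in = 0.925 × 161766 = 149634 W
n_s = 120×60/2 = 3600 rpm; n = 3600×(1−0.0209) = 3525 rpm
ω = 2π×3525/60 = 369.1 rad/s
τ = P_out/ω = 149634/369.1 = 405 N·m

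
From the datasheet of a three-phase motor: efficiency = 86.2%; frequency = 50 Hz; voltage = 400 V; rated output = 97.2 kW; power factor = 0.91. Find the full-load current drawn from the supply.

P_out = 97.2 kW = 97200 W
P_in = P_out / η = 97200 / 0.862 = 112761 W
I_L = P_in / (√3·V_L·cosφ) = 112761 / (1.732 × 400 × 0.91) = 179 A

179 A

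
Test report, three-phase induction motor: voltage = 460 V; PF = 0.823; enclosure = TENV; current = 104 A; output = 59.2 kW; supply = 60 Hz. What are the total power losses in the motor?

P_in = √3·V·I·cosφ = 1.732×460×104×0.823 = 68193 W
P_out = 59200 W
Losses = P_in − P_out = 68193 − 59200 = 8993 W

8990 W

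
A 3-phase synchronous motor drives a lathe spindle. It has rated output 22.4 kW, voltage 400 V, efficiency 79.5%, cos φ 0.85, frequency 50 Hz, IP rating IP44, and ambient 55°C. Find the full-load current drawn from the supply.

47.8 A

P_out = 22.4 kW = 22400 W
P_in = P_out / η = 22400 / 0.795 = 28176 W
I_L = P_in / (√3·V_L·cosφ) = 28176 / (1.732 × 400 × 0.85) = 47.8 A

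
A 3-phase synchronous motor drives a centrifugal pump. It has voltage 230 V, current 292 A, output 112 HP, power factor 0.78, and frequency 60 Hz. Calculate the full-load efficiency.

P_out = 112 × 746 = 83552 W
P_in = √3·V_L·I_L·cosφ = 1.732 × 230 × 292 × 0.78 = 90730 W
η = P_out / P_in = 83552 / 90730 = 0.921 = 92.1%

92.1 %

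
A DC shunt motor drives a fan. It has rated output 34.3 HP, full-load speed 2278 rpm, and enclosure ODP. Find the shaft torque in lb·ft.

79.1 lb·ft

P_out = 34.3 × 746 = 25588 W
ω = 2π × 2278/60 = 238.6 rad/s
τ = P_out/ω = 25588/238.6 = 107.2 N·m
In lb·ft: 107.2/1.356 = 79.1 lb·ft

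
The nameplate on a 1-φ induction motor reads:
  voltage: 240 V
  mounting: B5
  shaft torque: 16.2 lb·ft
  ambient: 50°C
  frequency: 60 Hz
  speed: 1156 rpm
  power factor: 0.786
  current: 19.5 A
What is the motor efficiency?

72.3 %

τ = 16.2 lb·ft × 1.356 = 21.97 N·m
ω = 2π × 1156/60 = 121.1 rad/s; P_out = τω = 21.97 × 121.1 = 2661 W
P_in = V·I·cosφ = 240 × 19.5 × 0.786 = 3678 W
η = P_out / P_in = 2661 / 3678 = 0.723 = 72.3%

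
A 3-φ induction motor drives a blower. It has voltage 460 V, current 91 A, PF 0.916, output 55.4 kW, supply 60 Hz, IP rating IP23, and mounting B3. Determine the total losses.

11000 W

P_in = √3·V·I·cosφ = 1.732×460×91×0.916 = 66411 W
P_out = 55400 W
Losses = P_in − P_out = 66411 − 55400 = 11011 W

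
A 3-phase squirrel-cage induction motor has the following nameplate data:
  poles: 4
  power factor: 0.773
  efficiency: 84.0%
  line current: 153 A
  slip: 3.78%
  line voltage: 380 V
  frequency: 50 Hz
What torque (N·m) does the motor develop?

433 N·m

P_in = √3·V·I·cosφ = 1.732 × 380 × 153 × 0.773 = 77840 W
P_out = η·P_in = 0.84 × 77840 = 65386 W
n_s = 120×50/4 = 1500 rpm; n = 1500×(1−0.0378) = 1443 rpm
ω = 2π×1443/60 = 151.1 rad/s
τ = P_out/ω = 65386/151.1 = 433 N·m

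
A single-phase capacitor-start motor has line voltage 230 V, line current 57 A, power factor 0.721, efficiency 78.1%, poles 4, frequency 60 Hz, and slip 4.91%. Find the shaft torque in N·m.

P_in = V·I·cosφ = 230 × 57 × 0.721 = 9452 W
P_out = η·P_in = 0.781 × 9452 = 7382 W
n_s = 120×60/4 = 1800 rpm; n = 1800×(1−0.0491) = 1712 rpm
ω = 2π×1712/60 = 179.3 rad/s
τ = P_out/ω = 7382/179.3 = 41.2 N·m

41.2 N·m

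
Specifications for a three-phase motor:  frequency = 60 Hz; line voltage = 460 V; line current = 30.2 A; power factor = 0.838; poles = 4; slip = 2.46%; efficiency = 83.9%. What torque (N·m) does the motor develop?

92 N·m

P_in = √3·V·I·cosφ = 1.732 × 460 × 30.2 × 0.838 = 20163 W
P_out = η·P_in = 0.839 × 20163 = 16917 W
n_s = 120×60/4 = 1800 rpm; n = 1800×(1−0.0246) = 1756 rpm
ω = 2π×1756/60 = 183.9 rad/s
τ = P_out/ω = 16917/183.9 = 92 N·m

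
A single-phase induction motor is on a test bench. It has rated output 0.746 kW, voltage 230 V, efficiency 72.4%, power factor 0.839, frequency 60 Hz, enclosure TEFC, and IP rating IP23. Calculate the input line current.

5.34 A

P_out = 0.746 kW = 746 W
P_in = P_out / η = 746 / 0.724 = 1030 W
I = P_in / (V·cosφ) = 1030 / (230 × 0.839) = 5.34 A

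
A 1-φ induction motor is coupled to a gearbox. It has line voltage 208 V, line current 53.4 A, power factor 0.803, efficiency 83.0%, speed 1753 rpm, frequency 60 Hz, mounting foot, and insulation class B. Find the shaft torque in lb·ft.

29.7 lb·ft

P_in = V·I·cosφ = 208 × 53.4 × 0.803 = 8919 W
P_out = η·P_in = 0.83 × 8919 = 7403 W
n = 1753 rpm
ω = 2π×1753/60 = 183.6 rad/s
τ = P_out/ω = 7403/183.6 = 40.32 N·m
In lb·ft: 40.32/1.356 = 29.7 lb·ft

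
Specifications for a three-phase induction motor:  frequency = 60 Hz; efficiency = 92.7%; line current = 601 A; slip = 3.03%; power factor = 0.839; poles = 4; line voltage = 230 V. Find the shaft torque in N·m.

P_in = √3·V·I·cosφ = 1.732 × 230 × 601 × 0.839 = 200869 W
P_out = η·P_in = 0.927 × 200869 = 186206 W
n_s = 120×60/4 = 1800 rpm; n = 1800×(1−0.0303) = 1745 rpm
ω = 2π×1745/60 = 182.7 rad/s
τ = P_out/ω = 186206/182.7 = 1020 N·m

1020 N·m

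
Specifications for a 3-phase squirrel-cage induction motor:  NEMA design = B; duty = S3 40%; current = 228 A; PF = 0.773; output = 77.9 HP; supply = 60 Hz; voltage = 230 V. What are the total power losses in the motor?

12.1 kW

P_in = √3·V·I·cosφ = 1.732×230×228×0.773 = 70209 W
P_out = 77.9×746 = 58113 W
Losses = P_in − P_out = 70209 − 58113 = 12096 W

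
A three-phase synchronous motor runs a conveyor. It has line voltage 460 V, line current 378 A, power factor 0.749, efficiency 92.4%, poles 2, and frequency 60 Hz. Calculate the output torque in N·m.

553 N·m

P_in = √3·V·I·cosφ = 1.732 × 460 × 378 × 0.749 = 225569 W
P_out = η·P_in = 0.924 × 225569 = 208426 W
n = n_s = 120×60/2 = 3600 rpm (synchronous)
ω = 2π×3600/60 = 377 rad/s
τ = P_out/ω = 208426/377 = 553 N·m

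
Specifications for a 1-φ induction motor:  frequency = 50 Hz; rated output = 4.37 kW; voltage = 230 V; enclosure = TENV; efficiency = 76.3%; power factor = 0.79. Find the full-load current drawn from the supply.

31.5 A

P_out = 4.37 kW = 4370 W
P_in = P_out / η = 4370 / 0.763 = 5727 W
I = P_in / (V·cosφ) = 5727 / (230 × 0.79) = 31.5 A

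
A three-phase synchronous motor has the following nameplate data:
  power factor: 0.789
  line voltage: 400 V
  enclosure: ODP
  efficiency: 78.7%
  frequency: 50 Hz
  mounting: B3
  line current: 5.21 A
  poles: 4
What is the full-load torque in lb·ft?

10.5 lb·ft

P_in = √3·V·I·cosφ = 1.732 × 400 × 5.21 × 0.789 = 2848 W
P_out = η·P_in = 0.787 × 2848 = 2241 W
n = n_s = 120×50/4 = 1500 rpm (synchronous)
ω = 2π×1500/60 = 157.1 rad/s
τ = P_out/ω = 2241/157.1 = 14.26 N·m
In lb·ft: 14.26/1.356 = 10.5 lb·ft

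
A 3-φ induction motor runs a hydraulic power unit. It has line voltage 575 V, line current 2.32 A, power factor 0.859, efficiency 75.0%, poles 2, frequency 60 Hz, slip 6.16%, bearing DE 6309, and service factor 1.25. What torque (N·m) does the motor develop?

P_in = √3·V·I·cosφ = 1.732 × 575 × 2.32 × 0.859 = 1985 W
P_out = η·P_in = 0.75 × 1985 = 1489 W
n_s = 120×60/2 = 3600 rpm; n = 3600×(1−0.0616) = 3378 rpm
ω = 2π×3378/60 = 353.7 rad/s
τ = P_out/ω = 1489/353.7 = 4.21 N·m

4.21 N·m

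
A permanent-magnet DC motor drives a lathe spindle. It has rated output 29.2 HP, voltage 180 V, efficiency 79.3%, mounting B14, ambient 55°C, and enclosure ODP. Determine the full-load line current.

153 A

P_out = 29.2 × 746 = 21783 W
P_in = P_out / η = 21783 / 0.793 = 27469 W
I = P_in / V = 27469 / 180 = 153 A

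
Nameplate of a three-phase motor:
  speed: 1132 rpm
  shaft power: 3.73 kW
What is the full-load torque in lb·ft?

ω = 2π × 1132/60 = 118.5 rad/s
τ = P/ω = 3730/118.5 = 31.48 N·m
In lb·ft: 31.48/1.356 = 23.2 lb·ft

23.2 lb·ft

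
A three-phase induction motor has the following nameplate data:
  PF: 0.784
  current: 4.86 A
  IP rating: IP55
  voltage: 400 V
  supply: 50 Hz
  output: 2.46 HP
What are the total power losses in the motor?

P_in = √3·V·I·cosφ = 1.732×400×4.86×0.784 = 2640 W
P_out = 2.46×746 = 1835 W
Losses = P_in − P_out = 2640 − 1835 = 805 W

805 W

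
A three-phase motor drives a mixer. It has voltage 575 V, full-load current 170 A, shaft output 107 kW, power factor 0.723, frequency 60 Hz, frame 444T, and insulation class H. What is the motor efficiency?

P_out = 107 kW = 107000 W
P_in = √3·V_L·I_L·cosφ = 1.732 × 575 × 170 × 0.723 = 122406 W
η = P_out / P_in = 107000 / 122406 = 0.874 = 87.4%

87.4 %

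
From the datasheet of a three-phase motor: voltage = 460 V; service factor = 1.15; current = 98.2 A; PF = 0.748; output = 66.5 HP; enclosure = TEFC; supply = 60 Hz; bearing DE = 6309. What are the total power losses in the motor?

8.91 kW

P_in = √3·V·I·cosφ = 1.732×460×98.2×0.748 = 58522 W
P_out = 66.5×746 = 49609 W
Losses = P_in − P_out = 58522 − 49609 = 8913 W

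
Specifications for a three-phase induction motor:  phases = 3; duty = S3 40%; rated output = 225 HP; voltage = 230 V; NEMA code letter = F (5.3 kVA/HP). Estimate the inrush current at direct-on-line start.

2990 A

S_LR = 5.3 × 225 = 1192.5 kVA
I_LR = S_LR/(√3·V_L) = 1192500/(1.732×230) = 2990 A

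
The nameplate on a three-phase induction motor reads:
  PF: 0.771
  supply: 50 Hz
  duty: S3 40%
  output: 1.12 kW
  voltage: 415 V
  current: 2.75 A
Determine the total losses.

P_in = √3·V·I·cosφ = 1.732×415×2.75×0.771 = 1524 W
P_out = 1120 W
Losses = P_in − P_out = 1524 − 1120 = 404 W

404 W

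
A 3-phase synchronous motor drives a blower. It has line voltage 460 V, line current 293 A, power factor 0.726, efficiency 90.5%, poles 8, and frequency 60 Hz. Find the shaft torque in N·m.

1630 N·m

P_in = √3·V·I·cosφ = 1.732 × 460 × 293 × 0.726 = 169477 W
P_out = η·P_in = 0.905 × 169477 = 153377 W
n = n_s = 120×60/8 = 900 rpm (synchronous)
ω = 2π×900/60 = 94.25 rad/s
τ = P_out/ω = 153377/94.25 = 1630 N·m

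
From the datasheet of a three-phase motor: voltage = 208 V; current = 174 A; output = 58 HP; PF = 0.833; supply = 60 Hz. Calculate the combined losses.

P_in = √3·V·I·cosφ = 1.732×208×174×0.833 = 52216 W
P_out = 58×746 = 43268 W
Losses = P_in − P_out = 52216 − 43268 = 8948 W

8950 W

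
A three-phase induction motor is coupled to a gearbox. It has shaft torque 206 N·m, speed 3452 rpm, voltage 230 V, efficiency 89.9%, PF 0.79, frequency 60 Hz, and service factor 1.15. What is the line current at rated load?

ω = 2π×3452/60 = 361.5 rad/s; P_out = τω = 206 × 361.5 = 74469 W
P_in = P_out / η = 74469 / 0.899 = 82835 W
I_L = P_in / (√3·V_L·cosφ) = 82835 / (1.732 × 230 × 0.79) = 263 A

263 A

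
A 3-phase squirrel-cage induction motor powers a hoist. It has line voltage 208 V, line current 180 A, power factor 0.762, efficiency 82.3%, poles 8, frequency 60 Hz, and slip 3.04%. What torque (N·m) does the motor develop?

445 N·m

P_in = √3·V·I·cosφ = 1.732 × 208 × 180 × 0.762 = 49413 W
P_out = η·P_in = 0.823 × 49413 = 40667 W
n_s = 120×60/8 = 900 rpm; n = 900×(1−0.0304) = 873 rpm
ω = 2π×873/60 = 91.42 rad/s
τ = P_out/ω = 40667/91.42 = 445 N·m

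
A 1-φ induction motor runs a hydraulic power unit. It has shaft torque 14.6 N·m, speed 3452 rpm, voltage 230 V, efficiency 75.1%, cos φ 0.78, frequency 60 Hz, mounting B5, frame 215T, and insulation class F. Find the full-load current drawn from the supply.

39.2 A

ω = 2π×3452/60 = 361.5 rad/s; P_out = τω = 14.6 × 361.5 = 5278 W
P_in = P_out / η = 5278 / 0.751 = 7028 W
I = P_in / (V·cosφ) = 7028 / (230 × 0.78) = 39.2 A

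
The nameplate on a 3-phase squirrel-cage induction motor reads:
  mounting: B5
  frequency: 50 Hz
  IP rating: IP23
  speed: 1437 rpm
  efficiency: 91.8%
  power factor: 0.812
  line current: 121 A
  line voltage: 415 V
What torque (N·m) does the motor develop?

P_in = √3·V·I·cosφ = 1.732 × 415 × 121 × 0.812 = 70622 W
P_out = η·P_in = 0.918 × 70622 = 64831 W
n = 1437 rpm
ω = 2π×1437/60 = 150.5 rad/s
τ = P_out/ω = 64831/150.5 = 431 N·m

431 N·m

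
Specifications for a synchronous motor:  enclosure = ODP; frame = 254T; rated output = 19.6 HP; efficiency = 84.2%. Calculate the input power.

P_out = 19.6 × 746 = 14622 W
P_in = P_out/η = 14622/0.842 = 17366 W = 17.4 kW

17.4 kW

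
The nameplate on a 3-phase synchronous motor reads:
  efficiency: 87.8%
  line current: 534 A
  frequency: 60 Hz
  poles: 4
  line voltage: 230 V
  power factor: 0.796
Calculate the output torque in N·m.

789 N·m

P_in = √3·V·I·cosφ = 1.732 × 230 × 534 × 0.796 = 169328 W
P_out = η·P_in = 0.878 × 169328 = 148670 W
n = n_s = 120×60/4 = 1800 rpm (synchronous)
ω = 2π×1800/60 = 188.5 rad/s
τ = P_out/ω = 148670/188.5 = 789 N·m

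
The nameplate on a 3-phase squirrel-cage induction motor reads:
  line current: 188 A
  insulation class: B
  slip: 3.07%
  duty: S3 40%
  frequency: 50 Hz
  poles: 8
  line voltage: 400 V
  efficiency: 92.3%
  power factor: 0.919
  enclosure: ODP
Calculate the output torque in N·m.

1450 N·m

P_in = √3·V·I·cosφ = 1.732 × 400 × 188 × 0.919 = 119696 W
P_out = η·P_in = 0.923 × 119696 = 110479 W
n_s = 120×50/8 = 750 rpm; n = 750×(1−0.0307) = 727 rpm
ω = 2π×727/60 = 76.13 rad/s
τ = P_out/ω = 110479/76.13 = 1450 N·m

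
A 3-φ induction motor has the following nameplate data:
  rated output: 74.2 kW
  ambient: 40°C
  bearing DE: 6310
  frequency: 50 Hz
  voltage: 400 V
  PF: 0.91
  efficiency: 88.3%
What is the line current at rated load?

P_out = 74.2 kW = 74200 W
P_in = P_out / η = 74200 / 0.883 = 84032 W
I_L = P_in / (√3·V_L·cosφ) = 84032 / (1.732 × 400 × 0.91) = 133 A

133 A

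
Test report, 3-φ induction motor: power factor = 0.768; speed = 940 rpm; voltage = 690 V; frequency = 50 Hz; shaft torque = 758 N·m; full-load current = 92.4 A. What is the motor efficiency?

ω = 2π × 940/60 = 98.44 rad/s; P_out = τω = 758 × 98.44 = 74618 W
P_in = √3·V_L·I_L·cosφ = 1.732 × 690 × 92.4 × 0.768 = 84807 W
η = P_out / P_in = 74618 / 84807 = 0.880 = 88.0%

88.0 %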